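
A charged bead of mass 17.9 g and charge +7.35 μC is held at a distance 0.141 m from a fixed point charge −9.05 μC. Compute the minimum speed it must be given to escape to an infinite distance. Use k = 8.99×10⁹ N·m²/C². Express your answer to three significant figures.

21.8 m/s

To just escape, total mechanical energy must reach zero at infinity: ½mv²_min + U = 0, so ½mv²_min = −U = |kQq|/r.
|U| = |kQq|/r = (8.99×10⁹ N·m²/C²)(9.05×10⁻⁶)(7.35×10⁻⁶)/(0.141) = 4.24 J.
v_min = √(2|U|/m) = √(2·4.24/0.0179) = 21.8 m/s.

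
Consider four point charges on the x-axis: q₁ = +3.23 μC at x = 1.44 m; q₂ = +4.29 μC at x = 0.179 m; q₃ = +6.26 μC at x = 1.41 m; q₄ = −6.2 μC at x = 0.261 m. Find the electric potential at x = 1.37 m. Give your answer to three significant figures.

The total potential is the scalar sum of each charge's contribution, V = Σ kqᵢ/rᵢ.
Distances from the field point to each charge: r₁ = 0.0700 m, r₂ = 1.19 m, r₃ = 0.0400 m, r₄ = 1.11 m.
V = k[(3.23×10⁻⁶)/(0.0700) + (4.29×10⁻⁶)/(1.19) + (6.26×10⁻⁶)/(0.0400) + (-6.20×10⁻⁶)/(1.11)] = 1.80×10⁶ V.

1.80×10⁶ V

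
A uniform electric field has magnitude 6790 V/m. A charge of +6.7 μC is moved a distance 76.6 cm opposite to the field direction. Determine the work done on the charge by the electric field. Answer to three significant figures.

-0.0348 J

The potential change for a displacement 76.6 cm opposite to the field direction is ΔV = +Ed = 5200 V.
W_field = −qΔV = -0.0348 J.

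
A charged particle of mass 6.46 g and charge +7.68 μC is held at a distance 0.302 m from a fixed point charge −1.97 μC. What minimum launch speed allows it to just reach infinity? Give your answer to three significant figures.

To just escape, total mechanical energy must reach zero at infinity: ½mv²_min + U = 0, so ½mv²_min = −U = |kQq|/r.
|U| = |kQq|/r = (8.99×10⁹ N·m²/C²)(1.97×10⁻⁶)(7.68×10⁻⁶)/(0.302) = 0.450 J.
v_min = √(2|U|/m) = √(2·0.450/6.46×10⁻³) = 11.8 m/s.

11.8 m/s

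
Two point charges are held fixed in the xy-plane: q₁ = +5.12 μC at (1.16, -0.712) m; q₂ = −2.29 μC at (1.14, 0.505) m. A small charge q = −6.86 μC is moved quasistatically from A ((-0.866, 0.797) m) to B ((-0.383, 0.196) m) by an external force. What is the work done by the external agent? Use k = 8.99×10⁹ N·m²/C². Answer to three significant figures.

-0.0302 J

For quasistatic motion the external work equals the change in potential energy: W_ext = qΔV = q(V_B − V_A).
At A: distances to the source charges are 2.53 m, 2.03 m; V_A = Σ kqᵢ/rᵢ = 8060 V.
At B: distances to the source charges are 1.79 m, 1.55 m; V_B = Σ kqᵢ/rᵢ = 1.25×10⁴ V.
ΔV = V_B − V_A = 4400 V.
W_ext = qΔV = (-6.86×10⁻⁶ C)(4400 V) = -0.0302 J.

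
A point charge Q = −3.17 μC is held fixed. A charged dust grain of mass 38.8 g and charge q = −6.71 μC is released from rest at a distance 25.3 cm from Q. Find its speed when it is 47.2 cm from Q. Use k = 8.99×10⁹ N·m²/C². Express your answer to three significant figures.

4.25 m/s

Only the electrostatic force acts, so mechanical energy is conserved: ½mv² = U₁ − U₂ = kQq(1/r₁ − 1/r₂).
U₁ − U₂ = (8.99×10⁹ N·m²/C²)(-3.17×10⁻⁶ C)(-6.71×10⁻⁶ C)(1/0.253 − 1/0.472) = 0.351 J.
v = √(2·0.351/0.0388) = 4.25 m/s.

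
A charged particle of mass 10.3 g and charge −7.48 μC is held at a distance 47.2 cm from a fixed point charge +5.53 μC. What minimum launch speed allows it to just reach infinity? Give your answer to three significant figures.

12.4 m/s

To just escape, total mechanical energy must reach zero at infinity: ½mv²_min + U = 0, so ½mv²_min = −U = |kQq|/r.
|U| = |kQq|/r = (8.99×10⁹ N·m²/C²)(5.53×10⁻⁶)(7.48×10⁻⁶)/(0.472) = 0.788 J.
v_min = √(2|U|/m) = √(2·0.788/0.0103) = 12.4 m/s.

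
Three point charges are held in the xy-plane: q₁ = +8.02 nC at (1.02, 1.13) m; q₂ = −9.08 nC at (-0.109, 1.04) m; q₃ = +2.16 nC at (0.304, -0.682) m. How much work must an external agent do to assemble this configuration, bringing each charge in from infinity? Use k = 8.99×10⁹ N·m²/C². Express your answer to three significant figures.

-5.98×10⁻⁷ J

The assembly work is the sum of pairwise potential energies, U = Σ_{i<j} kqᵢqⱼ/rᵢⱼ.
Pair separations: r₁₂ = 1.13 m, r₁₃ = 1.95 m, r₂₃ = 1.77 m.
U = (-5.78×10⁻⁷) + (7.99×10⁻⁸) + (-9.96×10⁻⁸) = -5.98×10⁻⁷ J.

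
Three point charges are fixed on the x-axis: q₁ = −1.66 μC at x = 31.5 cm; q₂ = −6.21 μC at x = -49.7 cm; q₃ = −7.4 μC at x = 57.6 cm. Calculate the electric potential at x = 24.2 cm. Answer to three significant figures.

The total potential is the scalar sum of each charge's contribution, V = Σ kqᵢ/rᵢ.
Distances from the field point to each charge: r₁ = 0.0730 m, r₂ = 0.739 m, r₃ = 0.334 m.
V = k[(-1.66×10⁻⁶)/(0.0730) + (-6.21×10⁻⁶)/(0.739) + (-7.40×10⁻⁶)/(0.334)] = -4.79×10⁵ V.

-4.79×10⁵ V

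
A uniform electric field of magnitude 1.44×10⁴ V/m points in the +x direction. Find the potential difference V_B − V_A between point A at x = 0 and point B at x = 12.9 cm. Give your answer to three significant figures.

-1860 V

In a uniform field, potential decreases in the direction of E: V_B − V_A = −E·Δx.
V_B − V_A = −(1.44×10⁴ V/m)(0.129 m) = -1860 V.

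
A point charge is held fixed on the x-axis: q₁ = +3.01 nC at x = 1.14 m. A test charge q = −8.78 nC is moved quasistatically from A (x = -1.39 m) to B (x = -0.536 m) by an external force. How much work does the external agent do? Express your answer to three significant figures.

For quasistatic motion the external work equals the change in potential energy: W_ext = qΔV = q(V_B − V_A).
At A: distance to the source charge is 2.53 m; V_A = kq₁/r = 10.7 V.
At B: distance to the source charge is 1.68 m; V_B = kq₁/r = 16.1 V.
ΔV = V_B − V_A = 5.45 V.
W_ext = qΔV = (-8.78×10⁻⁹ C)(5.45 V) = -4.79×10⁻⁸ J.

-4.79×10⁻⁸ J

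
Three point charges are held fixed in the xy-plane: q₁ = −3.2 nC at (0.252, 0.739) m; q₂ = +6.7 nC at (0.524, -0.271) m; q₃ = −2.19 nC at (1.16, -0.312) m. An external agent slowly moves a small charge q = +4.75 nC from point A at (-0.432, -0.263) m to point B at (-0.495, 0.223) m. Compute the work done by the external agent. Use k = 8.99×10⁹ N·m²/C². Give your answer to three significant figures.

For quasistatic motion the external work equals the change in potential energy: W_ext = qΔV = q(V_B − V_A).
At A: distances to the source charges are 1.21 m, 0.956 m, 1.59 m; V_A = Σ kqᵢ/rᵢ = 26.9 V.
At B: distances to the source charges are 0.908 m, 1.13 m, 1.74 m; V_B = Σ kqᵢ/rᵢ = 10.2 V.
ΔV = V_B − V_A = -16.7 V.
W_ext = qΔV = (4.75×10⁻⁹ C)(-16.7 V) = -7.95×10⁻⁸ J.

-7.95×10⁻⁸ J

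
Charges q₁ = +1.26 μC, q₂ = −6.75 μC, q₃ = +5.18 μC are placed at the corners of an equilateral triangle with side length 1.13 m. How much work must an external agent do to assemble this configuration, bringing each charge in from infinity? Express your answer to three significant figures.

The assembly work is the sum of pairwise potential energies, U = Σ_{i<j} kqᵢqⱼ/rᵢⱼ.
All three pair separations equal the side length, 1.13 m.
U = (-0.0677) + (0.0519) + (-0.278) = -0.294 J.

-0.294 J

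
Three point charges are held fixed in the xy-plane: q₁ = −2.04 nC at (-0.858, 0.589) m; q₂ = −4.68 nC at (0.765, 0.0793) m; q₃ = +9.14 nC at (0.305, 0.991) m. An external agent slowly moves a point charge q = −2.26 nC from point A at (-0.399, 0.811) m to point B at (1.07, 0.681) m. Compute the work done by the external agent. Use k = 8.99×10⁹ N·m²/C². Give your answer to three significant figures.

For quasistatic motion the external work equals the change in potential energy: W_ext = qΔV = q(V_B − V_A).
At A: distances to the source charges are 0.510 m, 1.37 m, 0.727 m; V_A = Σ kqᵢ/rᵢ = 46.5 V.
At B: distances to the source charges are 1.93 m, 0.675 m, 0.825 m; V_B = Σ kqᵢ/rᵢ = 27.7 V.
ΔV = V_B − V_A = -18.8 V.
W_ext = qΔV = (-2.26×10⁻⁹ C)(-18.8 V) = 4.26×10⁻⁸ J.

4.26×10⁻⁸ J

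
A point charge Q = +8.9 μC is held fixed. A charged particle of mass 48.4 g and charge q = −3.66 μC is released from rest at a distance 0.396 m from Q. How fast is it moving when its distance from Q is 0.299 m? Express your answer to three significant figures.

3.15 m/s

Only the electrostatic force acts, so mechanical energy is conserved: ½mv² = U₁ − U₂ = kQq(1/r₁ − 1/r₂).
U₁ − U₂ = (8.99×10⁹ N·m²/C²)(8.90×10⁻⁶ C)(-3.66×10⁻⁶ C)(1/0.396 − 1/0.299) = 0.240 J.
v = √(2·0.240/0.0484) = 3.15 m/s.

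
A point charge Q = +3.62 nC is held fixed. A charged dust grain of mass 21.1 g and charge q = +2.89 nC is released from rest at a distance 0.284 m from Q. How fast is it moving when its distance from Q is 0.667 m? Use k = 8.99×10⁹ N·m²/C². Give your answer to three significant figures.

4.25×10⁻³ m/s

Only the electrostatic force acts, so mechanical energy is conserved: ½mv² = U₁ − U₂ = kQq(1/r₁ − 1/r₂).
U₁ − U₂ = (8.99×10⁹ N·m²/C²)(3.62×10⁻⁹ C)(2.89×10⁻⁹ C)(1/0.284 − 1/0.667) = 1.90×10⁻⁷ J.
v = √(2·1.90×10⁻⁷/0.0211) = 4.25×10⁻³ m/s.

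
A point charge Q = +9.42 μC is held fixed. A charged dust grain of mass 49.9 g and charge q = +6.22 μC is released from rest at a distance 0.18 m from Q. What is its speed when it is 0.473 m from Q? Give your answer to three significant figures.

8.52 m/s

Only the electrostatic force acts, so mechanical energy is conserved: ½mv² = U₁ − U₂ = kQq(1/r₁ − 1/r₂).
U₁ − U₂ = (8.99×10⁹ N·m²/C²)(9.42×10⁻⁶ C)(6.22×10⁻⁶ C)(1/0.180 − 1/0.473) = 1.81 J.
v = √(2·1.81/0.0499) = 8.52 m/s.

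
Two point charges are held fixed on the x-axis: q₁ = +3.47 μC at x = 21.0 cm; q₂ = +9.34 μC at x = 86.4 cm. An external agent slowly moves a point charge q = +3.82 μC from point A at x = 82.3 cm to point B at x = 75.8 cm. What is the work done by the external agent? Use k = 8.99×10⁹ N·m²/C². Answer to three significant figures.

-4.77 J

For quasistatic motion the external work equals the change in potential energy: W_ext = qΔV = q(V_B − V_A).
At A: distances to the source charges are 0.613 m, 0.0410 m; V_A = Σ kqᵢ/rᵢ = 2.10×10⁶ V.
At B: distances to the source charges are 0.548 m, 0.106 m; V_B = Σ kqᵢ/rᵢ = 8.49×10⁵ V.
ΔV = V_B − V_A = -1.25×10⁶ V.
W_ext = qΔV = (3.82×10⁻⁶ C)(-1.25×10⁶ V) = -4.77 J.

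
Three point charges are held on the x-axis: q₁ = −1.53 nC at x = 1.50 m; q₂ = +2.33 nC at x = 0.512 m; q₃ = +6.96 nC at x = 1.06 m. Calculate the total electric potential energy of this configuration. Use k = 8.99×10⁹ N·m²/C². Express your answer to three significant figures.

1.60×10⁻⁸ J

The work to assemble the configuration equals its total potential energy, U = Σ kqᵢqⱼ/rᵢⱼ over all pairs.
Pair separations: r₁₂ = 0.988 m, r₁₃ = 0.440 m, r₂₃ = 0.548 m.
U = (-3.24×10⁻⁸) + (-2.18×10⁻⁷) + (2.66×10⁻⁷) = 1.60×10⁻⁸ J.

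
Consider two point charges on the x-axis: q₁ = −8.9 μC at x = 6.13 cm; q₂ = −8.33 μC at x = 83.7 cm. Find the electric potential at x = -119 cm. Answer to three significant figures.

-1.01×10⁵ V

Electric potential is a scalar, so the contributions from each charge add algebraically: V = Σ kqᵢ/rᵢ.
Distances from the field point to each charge: r₁ = 1.25 m, r₂ = 2.03 m.
V = k[(-8.90×10⁻⁶)/(1.25) + (-8.33×10⁻⁶)/(2.03)] = -1.01×10⁵ V.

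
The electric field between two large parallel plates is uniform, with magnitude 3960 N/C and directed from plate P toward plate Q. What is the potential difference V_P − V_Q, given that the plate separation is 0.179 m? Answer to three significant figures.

709 V

In a uniform field, potential decreases in the direction of E: ΔV = −E·d for a displacement d parallel to E.
Going from Q to P is a displacement of 0.179 m opposite to the field, so V_P − V_Q = +Ed = 709 V.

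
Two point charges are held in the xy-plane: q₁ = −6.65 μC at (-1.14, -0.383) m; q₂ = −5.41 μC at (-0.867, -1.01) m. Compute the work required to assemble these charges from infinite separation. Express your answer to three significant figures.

0.473 J

The work to assemble the configuration equals its total potential energy, U = Σ kqᵢqⱼ/rᵢⱼ over all pairs.
Pair separations: r₁₂ = 0.684 m.
U = (0.473) = 0.473 J.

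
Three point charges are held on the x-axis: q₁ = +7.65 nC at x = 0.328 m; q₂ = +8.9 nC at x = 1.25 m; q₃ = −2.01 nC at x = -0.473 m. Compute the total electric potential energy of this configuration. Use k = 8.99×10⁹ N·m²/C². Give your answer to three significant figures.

3.98×10⁻⁷ J

The assembly work is the sum of pairwise potential energies, U = Σ_{i<j} kqᵢqⱼ/rᵢⱼ.
Pair separations: r₁₂ = 0.922 m, r₁₃ = 0.801 m, r₂₃ = 1.72 m.
U = (6.64×10⁻⁷) + (-1.73×10⁻⁷) + (-9.33×10⁻⁸) = 3.98×10⁻⁷ J.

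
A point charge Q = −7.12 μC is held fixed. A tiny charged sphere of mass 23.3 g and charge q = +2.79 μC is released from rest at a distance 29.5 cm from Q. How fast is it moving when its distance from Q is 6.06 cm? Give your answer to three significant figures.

14.2 m/s

Only the electrostatic force acts, so mechanical energy is conserved: ½mv² = U₁ − U₂ = kQq(1/r₁ − 1/r₂).
U₁ − U₂ = (8.99×10⁹ N·m²/C²)(-7.12×10⁻⁶ C)(2.79×10⁻⁶ C)(1/0.295 − 1/0.0606) = 2.34 J.
v = √(2·2.34/0.0233) = 14.2 m/s.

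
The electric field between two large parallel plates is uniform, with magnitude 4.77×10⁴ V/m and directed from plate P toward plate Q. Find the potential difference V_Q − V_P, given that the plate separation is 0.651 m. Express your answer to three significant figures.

-3.11×10⁴ V

In a uniform field, potential decreases in the direction of E: ΔV = −E·d for a displacement d parallel to E.
Going from P to Q is a displacement of 0.651 m along the field, so V_Q − V_P = −Ed = -3.11×10⁴ V.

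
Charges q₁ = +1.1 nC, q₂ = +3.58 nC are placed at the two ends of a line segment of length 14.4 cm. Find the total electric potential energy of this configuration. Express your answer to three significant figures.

The work to assemble the configuration equals its total potential energy, U = Σ kqᵢqⱼ/rᵢⱼ over all pairs.
The separation is r = 0.144 m.
U = (2.46×10⁻⁷) = 2.46×10⁻⁷ J.

2.46×10⁻⁷ J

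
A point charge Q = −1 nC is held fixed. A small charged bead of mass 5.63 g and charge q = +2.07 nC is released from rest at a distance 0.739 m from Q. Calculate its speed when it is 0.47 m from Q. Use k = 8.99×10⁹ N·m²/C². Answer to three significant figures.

Only the electrostatic force acts, so mechanical energy is conserved: ½mv² = U₁ − U₂ = kQq(1/r₁ − 1/r₂).
U₁ − U₂ = (8.99×10⁹ N·m²/C²)(-1.00×10⁻⁹ C)(2.07×10⁻⁹ C)(1/0.739 − 1/0.470) = 1.44×10⁻⁸ J.
v = √(2·1.44×10⁻⁸/5.63×10⁻³) = 2.26×10⁻³ m/s.

2.26×10⁻³ m/s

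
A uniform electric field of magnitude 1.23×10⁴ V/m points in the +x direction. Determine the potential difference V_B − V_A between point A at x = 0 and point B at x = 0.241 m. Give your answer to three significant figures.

-2960 V

In a uniform field, potential decreases in the direction of E: V_B − V_A = −E·Δx.
V_B − V_A = −(1.23×10⁴ V/m)(0.241 m) = -2960 V.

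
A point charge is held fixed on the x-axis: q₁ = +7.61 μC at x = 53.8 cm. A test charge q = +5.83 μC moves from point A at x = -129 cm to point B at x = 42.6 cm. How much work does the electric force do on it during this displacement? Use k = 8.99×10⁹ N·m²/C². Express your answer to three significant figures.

-3.34 J

The work done by the electric force is W_field = −ΔU = −q(V_B − V_A) = q(V_A − V_B).
At A: distance to the source charge is 1.83 m; V_A = kq₁/r = 3.74×10⁴ V.
At B: distance to the source charge is 0.112 m; V_B = kq₁/r = 6.11×10⁵ V.
ΔV = V_B − V_A = 5.73×10⁵ V.
W_field = −qΔV = −(5.83×10⁻⁶ C)(5.73×10⁵ V) = -3.34 J.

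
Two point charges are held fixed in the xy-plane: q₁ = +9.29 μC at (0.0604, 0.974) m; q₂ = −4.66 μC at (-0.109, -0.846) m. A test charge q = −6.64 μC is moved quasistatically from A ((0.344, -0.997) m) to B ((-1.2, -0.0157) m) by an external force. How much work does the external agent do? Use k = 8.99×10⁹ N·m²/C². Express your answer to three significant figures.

-0.447 J

For quasistatic motion the external work equals the change in potential energy: W_ext = qΔV = q(V_B − V_A).
At A: distances to the source charges are 1.99 m, 0.478 m; V_A = Σ kqᵢ/rᵢ = -4.58×10⁴ V.
At B: distances to the source charges are 1.60 m, 1.37 m; V_B = Σ kqᵢ/rᵢ = 2.16×10⁴ V.
ΔV = V_B − V_A = 6.74×10⁴ V.
W_ext = qΔV = (-6.64×10⁻⁶ C)(6.74×10⁴ V) = -0.447 J.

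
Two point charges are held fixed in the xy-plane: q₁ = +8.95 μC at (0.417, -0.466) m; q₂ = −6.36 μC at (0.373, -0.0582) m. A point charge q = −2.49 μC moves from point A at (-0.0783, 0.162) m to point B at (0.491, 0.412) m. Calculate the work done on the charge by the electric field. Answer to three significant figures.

-0.0333 J

The work done by the electric force is W_field = −ΔU = −q(V_B − V_A) = q(V_A − V_B).
At A: distances to the source charges are 0.800 m, 0.502 m; V_A = Σ kqᵢ/rᵢ = -1.33×10⁴ V.
At B: distances to the source charges are 0.881 m, 0.485 m; V_B = Σ kqᵢ/rᵢ = -2.66×10⁴ V.
ΔV = V_B − V_A = -1.34×10⁴ V.
W_field = −qΔV = −(-2.49×10⁻⁶ C)(-1.34×10⁴ V) = -0.0333 J.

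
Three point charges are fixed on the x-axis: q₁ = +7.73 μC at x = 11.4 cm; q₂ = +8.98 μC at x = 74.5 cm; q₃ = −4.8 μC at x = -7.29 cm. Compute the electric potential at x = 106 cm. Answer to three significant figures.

2.92×10⁵ V

The total potential is the scalar sum of each charge's contribution, V = Σ kqᵢ/rᵢ.
Distances from the field point to each charge: r₁ = 0.946 m, r₂ = 0.315 m, r₃ = 1.13 m.
V = k[(7.73×10⁻⁶)/(0.946) + (8.98×10⁻⁶)/(0.315) + (-4.80×10⁻⁶)/(1.13)] = 2.92×10⁵ V.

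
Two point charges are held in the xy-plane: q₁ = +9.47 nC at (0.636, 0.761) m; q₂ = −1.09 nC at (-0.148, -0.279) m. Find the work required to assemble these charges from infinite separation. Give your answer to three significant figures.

The assembly work is the sum of pairwise potential energies, U = Σ_{i<j} kqᵢqⱼ/rᵢⱼ.
Pair separations: r₁₂ = 1.30 m.
U = (-7.13×10⁻⁸) = -7.13×10⁻⁸ J.

-7.13×10⁻⁸ J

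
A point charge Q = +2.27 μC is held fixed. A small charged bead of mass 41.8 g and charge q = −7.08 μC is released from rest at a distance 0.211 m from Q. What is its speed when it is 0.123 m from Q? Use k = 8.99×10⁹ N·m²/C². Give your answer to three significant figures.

Only the electrostatic force acts, so mechanical energy is conserved: ½mv² = U₁ − U₂ = kQq(1/r₁ − 1/r₂).
U₁ − U₂ = (8.99×10⁹ N·m²/C²)(2.27×10⁻⁶ C)(-7.08×10⁻⁶ C)(1/0.211 − 1/0.123) = 0.490 J.
v = √(2·0.490/0.0418) = 4.84 m/s.

4.84 m/s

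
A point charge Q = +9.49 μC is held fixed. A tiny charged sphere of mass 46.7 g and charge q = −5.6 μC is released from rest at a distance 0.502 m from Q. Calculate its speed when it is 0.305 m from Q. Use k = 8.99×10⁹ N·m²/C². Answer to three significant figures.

Only the electrostatic force acts, so mechanical energy is conserved: ½mv² = U₁ − U₂ = kQq(1/r₁ − 1/r₂).
U₁ − U₂ = (8.99×10⁹ N·m²/C²)(9.49×10⁻⁶ C)(-5.60×10⁻⁶ C)(1/0.502 − 1/0.305) = 0.615 J.
v = √(2·0.615/0.0467) = 5.13 m/s.

5.13 m/s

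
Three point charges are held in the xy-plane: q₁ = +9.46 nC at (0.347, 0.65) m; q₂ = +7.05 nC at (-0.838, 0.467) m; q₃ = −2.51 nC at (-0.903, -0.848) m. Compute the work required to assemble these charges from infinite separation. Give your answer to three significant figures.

2.70×10⁻⁷ J

The assembly work is the sum of pairwise potential energies, U = Σ_{i<j} kqᵢqⱼ/rᵢⱼ.
Pair separations: r₁₂ = 1.20 m, r₁₃ = 1.95 m, r₂₃ = 1.32 m.
U = (5.00×10⁻⁷) + (-1.09×10⁻⁷) + (-1.21×10⁻⁷) = 2.70×10⁻⁷ J.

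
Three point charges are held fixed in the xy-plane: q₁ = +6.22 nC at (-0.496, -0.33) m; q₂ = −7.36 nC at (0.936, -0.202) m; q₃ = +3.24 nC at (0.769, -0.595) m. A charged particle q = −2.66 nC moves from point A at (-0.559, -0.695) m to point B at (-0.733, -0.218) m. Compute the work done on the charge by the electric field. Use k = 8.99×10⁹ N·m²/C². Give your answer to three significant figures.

The work done by the electric force is W_field = −ΔU = −q(V_B − V_A) = q(V_A − V_B).
At A: distances to the source charges are 0.370 m, 1.57 m, 1.33 m; V_A = Σ kqᵢ/rᵢ = 131 V.
At B: distances to the source charges are 0.262 m, 1.67 m, 1.55 m; V_B = Σ kqᵢ/rᵢ = 192 V.
ΔV = V_B − V_A = 61.7 V.
W_field = −qΔV = −(-2.66×10⁻⁹ C)(61.7 V) = 1.64×10⁻⁷ J.

1.64×10⁻⁷ J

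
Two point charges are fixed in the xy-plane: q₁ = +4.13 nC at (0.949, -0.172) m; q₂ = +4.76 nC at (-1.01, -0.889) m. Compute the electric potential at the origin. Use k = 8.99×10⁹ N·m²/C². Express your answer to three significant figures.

70.3 V

The total potential is the scalar sum of each charge's contribution, V = Σ kqᵢ/rᵢ.
Distances from the field point to each charge: r₁ = 0.964 m, r₂ = 1.35 m.
V = k[(4.13×10⁻⁹)/(0.964) + (4.76×10⁻⁹)/(1.35)] = 70.3 V.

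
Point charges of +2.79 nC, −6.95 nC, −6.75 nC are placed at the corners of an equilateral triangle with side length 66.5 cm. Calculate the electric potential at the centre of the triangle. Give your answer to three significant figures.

-255 V

Electric potential is a scalar, so the contributions from each charge add algebraically: V = Σ kqᵢ/rᵢ.
The distance from each vertex to the centroid is a/√3 = 0.384 m.
V = k[(2.79×10⁻⁹)/(0.384) + (-6.95×10⁻⁹)/(0.384) + (-6.75×10⁻⁹)/(0.384)] = -255 V.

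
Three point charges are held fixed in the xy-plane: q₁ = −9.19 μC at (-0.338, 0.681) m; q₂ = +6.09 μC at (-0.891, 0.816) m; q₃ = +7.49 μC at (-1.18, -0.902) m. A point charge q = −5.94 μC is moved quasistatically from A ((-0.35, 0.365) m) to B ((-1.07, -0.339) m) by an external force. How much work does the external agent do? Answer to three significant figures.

-1.41 J

For quasistatic motion the external work equals the change in potential energy: W_ext = qΔV = q(V_B − V_A).
At A: distances to the source charges are 0.316 m, 0.704 m, 1.51 m; V_A = Σ kqᵢ/rᵢ = -1.39×10⁵ V.
At B: distances to the source charges are 1.26 m, 1.17 m, 0.574 m; V_B = Σ kqᵢ/rᵢ = 9.84×10⁴ V.
ΔV = V_B − V_A = 2.37×10⁵ V.
W_ext = qΔV = (-5.94×10⁻⁶ C)(2.37×10⁵ V) = -1.41 J.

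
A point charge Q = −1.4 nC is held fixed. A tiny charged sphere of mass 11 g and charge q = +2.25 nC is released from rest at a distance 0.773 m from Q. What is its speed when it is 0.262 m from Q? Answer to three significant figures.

3.60×10⁻³ m/s

Only the electrostatic force acts, so mechanical energy is conserved: ½mv² = U₁ − U₂ = kQq(1/r₁ − 1/r₂).
U₁ − U₂ = (8.99×10⁹ N·m²/C²)(-1.40×10⁻⁹ C)(2.25×10⁻⁹ C)(1/0.773 − 1/0.262) = 7.15×10⁻⁸ J.
v = √(2·7.15×10⁻⁸/0.0110) = 3.60×10⁻³ m/s.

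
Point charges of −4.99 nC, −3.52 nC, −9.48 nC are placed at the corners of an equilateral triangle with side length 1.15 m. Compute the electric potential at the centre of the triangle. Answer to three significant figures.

The total potential is the scalar sum of each charge's contribution, V = Σ kqᵢ/rᵢ.
The distance from each vertex to the centroid is a/√3 = 0.664 m.
V = k[(-4.99×10⁻⁹)/(0.664) + (-3.52×10⁻⁹)/(0.664) + (-9.48×10⁻⁹)/(0.664)] = -244 V.

-244 V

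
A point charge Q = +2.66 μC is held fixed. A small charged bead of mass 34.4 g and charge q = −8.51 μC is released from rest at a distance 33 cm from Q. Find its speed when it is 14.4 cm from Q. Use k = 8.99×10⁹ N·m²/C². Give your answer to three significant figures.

Only the electrostatic force acts, so mechanical energy is conserved: ½mv² = U₁ − U₂ = kQq(1/r₁ − 1/r₂).
U₁ − U₂ = (8.99×10⁹ N·m²/C²)(2.66×10⁻⁶ C)(-8.51×10⁻⁶ C)(1/0.330 − 1/0.144) = 0.797 J.
v = √(2·0.797/0.0344) = 6.81 m/s.

6.81 m/s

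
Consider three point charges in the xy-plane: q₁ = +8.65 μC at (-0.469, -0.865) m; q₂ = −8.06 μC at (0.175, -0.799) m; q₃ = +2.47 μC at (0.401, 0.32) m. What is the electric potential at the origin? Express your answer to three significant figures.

Electric potential is a scalar, so the contributions from each charge add algebraically: V = Σ kqᵢ/rᵢ.
Distances from the field point to each charge: r₁ = 0.984 m, r₂ = 0.818 m, r₃ = 0.513 m.
V = k[(8.65×10⁻⁶)/(0.984) + (-8.06×10⁻⁶)/(0.818) + (2.47×10⁻⁶)/(0.513)] = 3.37×10⁴ V.

3.37×10⁴ V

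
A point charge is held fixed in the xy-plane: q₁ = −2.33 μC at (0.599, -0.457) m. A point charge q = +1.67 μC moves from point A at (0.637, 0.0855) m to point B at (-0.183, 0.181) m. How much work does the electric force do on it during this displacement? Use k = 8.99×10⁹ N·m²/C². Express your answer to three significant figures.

-0.0297 J

The work done by the electric force is W_field = −ΔU = −q(V_B − V_A) = q(V_A − V_B).
At A: distance to the source charge is 0.544 m; V_A = kq₁/r = -3.85×10⁴ V.
At B: distance to the source charge is 1.01 m; V_B = kq₁/r = -2.08×10⁴ V.
ΔV = V_B − V_A = 1.78×10⁴ V.
W_field = −qΔV = −(1.67×10⁻⁶ C)(1.78×10⁴ V) = -0.0297 J.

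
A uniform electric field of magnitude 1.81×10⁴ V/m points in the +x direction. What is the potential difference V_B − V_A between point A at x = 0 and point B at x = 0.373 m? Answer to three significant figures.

-6750 V

In a uniform field, potential decreases in the direction of E: V_B − V_A = −E·Δx.
V_B − V_A = −(1.81×10⁴ V/m)(0.373 m) = -6750 V.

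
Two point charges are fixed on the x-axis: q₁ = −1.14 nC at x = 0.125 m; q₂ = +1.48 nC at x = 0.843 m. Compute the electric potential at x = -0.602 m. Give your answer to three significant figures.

The total potential is the scalar sum of each charge's contribution, V = Σ kqᵢ/rᵢ.
Distances from the field point to each charge: r₁ = 0.727 m, r₂ = 1.44 m.
V = k[(-1.14×10⁻⁹)/(0.727) + (1.48×10⁻⁹)/(1.44)] = -4.89 V.

-4.89 V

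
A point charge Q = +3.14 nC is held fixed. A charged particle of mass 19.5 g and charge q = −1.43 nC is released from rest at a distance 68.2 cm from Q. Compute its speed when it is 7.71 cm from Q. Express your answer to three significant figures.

Only the electrostatic force acts, so mechanical energy is conserved: ½mv² = U₁ − U₂ = kQq(1/r₁ − 1/r₂).
U₁ − U₂ = (8.99×10⁹ N·m²/C²)(3.14×10⁻⁹ C)(-1.43×10⁻⁹ C)(1/0.682 − 1/0.0771) = 4.64×10⁻⁷ J.
v = √(2·4.64×10⁻⁷/0.0195) = 6.90×10⁻³ m/s.

6.90×10⁻³ m/s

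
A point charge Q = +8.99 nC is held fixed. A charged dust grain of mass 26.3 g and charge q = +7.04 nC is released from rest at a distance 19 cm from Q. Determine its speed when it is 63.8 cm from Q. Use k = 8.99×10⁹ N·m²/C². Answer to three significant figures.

Only the electrostatic force acts, so mechanical energy is conserved: ½mv² = U₁ − U₂ = kQq(1/r₁ − 1/r₂).
U₁ − U₂ = (8.99×10⁹ N·m²/C²)(8.99×10⁻⁹ C)(7.04×10⁻⁹ C)(1/0.190 − 1/0.638) = 2.10×10⁻⁶ J.
v = √(2·2.10×10⁻⁶/0.0263) = 0.0126 m/s.

0.0126 m/s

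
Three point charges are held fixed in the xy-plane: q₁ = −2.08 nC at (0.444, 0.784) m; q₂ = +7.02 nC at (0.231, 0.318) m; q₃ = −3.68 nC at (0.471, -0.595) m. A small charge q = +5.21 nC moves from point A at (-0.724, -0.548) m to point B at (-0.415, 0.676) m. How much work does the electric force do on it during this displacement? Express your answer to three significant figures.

The work done by the electric force is W_field = −ΔU = −q(V_B − V_A) = q(V_A − V_B).
At A: distances to the source charges are 1.77 m, 1.29 m, 1.20 m; V_A = Σ kqᵢ/rᵢ = 10.7 V.
At B: distances to the source charges are 0.866 m, 0.739 m, 1.55 m; V_B = Σ kqᵢ/rᵢ = 42.5 V.
ΔV = V_B − V_A = 31.8 V.
W_field = −qΔV = −(5.21×10⁻⁹ C)(31.8 V) = -1.65×10⁻⁷ J.

-1.65×10⁻⁷ J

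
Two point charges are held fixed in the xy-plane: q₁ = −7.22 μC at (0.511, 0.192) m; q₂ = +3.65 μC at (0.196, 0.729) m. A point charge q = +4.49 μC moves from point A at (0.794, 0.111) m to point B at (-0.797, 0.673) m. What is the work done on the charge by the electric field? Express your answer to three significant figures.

The work done by the electric force is W_field = −ΔU = −q(V_B − V_A) = q(V_A − V_B).
At A: distances to the source charges are 0.294 m, 0.860 m; V_A = Σ kqᵢ/rᵢ = -1.82×10⁵ V.
At B: distances to the source charges are 1.39 m, 0.995 m; V_B = Σ kqᵢ/rᵢ = -1.36×10⁴ V.
ΔV = V_B − V_A = 1.69×10⁵ V.
W_field = −qΔV = −(4.49×10⁻⁶ C)(1.69×10⁵ V) = -0.758 J.

-0.758 J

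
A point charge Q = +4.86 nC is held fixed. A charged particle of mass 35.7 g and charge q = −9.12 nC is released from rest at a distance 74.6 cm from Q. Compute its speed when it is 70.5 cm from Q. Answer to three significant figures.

Only the electrostatic force acts, so mechanical energy is conserved: ½mv² = U₁ − U₂ = kQq(1/r₁ − 1/r₂).
U₁ − U₂ = (8.99×10⁹ N·m²/C²)(4.86×10⁻⁹ C)(-9.12×10⁻⁹ C)(1/0.746 − 1/0.705) = 3.11×10⁻⁸ J.
v = √(2·3.11×10⁻⁸/0.0357) = 1.32×10⁻³ m/s.

1.32×10⁻³ m/s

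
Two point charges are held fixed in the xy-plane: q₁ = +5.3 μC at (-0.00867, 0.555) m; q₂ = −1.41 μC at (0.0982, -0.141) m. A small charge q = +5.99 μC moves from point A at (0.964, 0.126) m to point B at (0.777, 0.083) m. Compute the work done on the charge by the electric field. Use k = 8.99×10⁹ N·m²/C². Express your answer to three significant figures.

The work done by the electric force is W_field = −ΔU = −q(V_B − V_A) = q(V_A − V_B).
At A: distances to the source charges are 1.06 m, 0.906 m; V_A = Σ kqᵢ/rᵢ = 3.08×10⁴ V.
At B: distances to the source charges are 0.917 m, 0.715 m; V_B = Σ kqᵢ/rᵢ = 3.43×10⁴ V.
ΔV = V_B − V_A = 3420 V.
W_field = −qΔV = −(5.99×10⁻⁶ C)(3420 V) = -0.0205 J.

-0.0205 J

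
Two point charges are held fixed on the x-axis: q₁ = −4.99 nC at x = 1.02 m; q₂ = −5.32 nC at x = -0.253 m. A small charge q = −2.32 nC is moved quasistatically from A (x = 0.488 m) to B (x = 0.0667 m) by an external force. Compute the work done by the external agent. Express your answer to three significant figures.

For quasistatic motion the external work equals the change in potential energy: W_ext = qΔV = q(V_B − V_A).
At A: distances to the source charges are 0.532 m, 0.741 m; V_A = Σ kqᵢ/rᵢ = -149 V.
At B: distances to the source charges are 0.953 m, 0.320 m; V_B = Σ kqᵢ/rᵢ = -197 V.
ΔV = V_B − V_A = -47.8 V.
W_ext = qΔV = (-2.32×10⁻⁹ C)(-47.8 V) = 1.11×10⁻⁷ J.

1.11×10⁻⁷ J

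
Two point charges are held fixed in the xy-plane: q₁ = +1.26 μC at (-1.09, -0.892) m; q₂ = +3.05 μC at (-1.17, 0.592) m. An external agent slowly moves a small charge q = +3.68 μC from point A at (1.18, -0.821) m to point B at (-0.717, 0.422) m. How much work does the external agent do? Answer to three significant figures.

0.184 J

For quasistatic motion the external work equals the change in potential energy: W_ext = qΔV = q(V_B − V_A).
At A: distances to the source charges are 2.27 m, 2.74 m; V_A = Σ kqᵢ/rᵢ = 1.50×10⁴ V.
At B: distances to the source charges are 1.37 m, 0.484 m; V_B = Σ kqᵢ/rᵢ = 6.50×10⁴ V.
ΔV = V_B − V_A = 5.00×10⁴ V.
W_ext = qΔV = (3.68×10⁻⁶ C)(5.00×10⁴ V) = 0.184 J.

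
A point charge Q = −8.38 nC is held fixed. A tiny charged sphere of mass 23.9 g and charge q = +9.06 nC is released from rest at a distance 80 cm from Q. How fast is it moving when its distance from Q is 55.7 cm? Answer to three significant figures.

Only the electrostatic force acts, so mechanical energy is conserved: ½mv² = U₁ − U₂ = kQq(1/r₁ − 1/r₂).
U₁ − U₂ = (8.99×10⁹ N·m²/C²)(-8.38×10⁻⁹ C)(9.06×10⁻⁹ C)(1/0.800 − 1/0.557) = 3.72×10⁻⁷ J.
v = √(2·3.72×10⁻⁷/0.0239) = 5.58×10⁻³ m/s.

5.58×10⁻³ m/s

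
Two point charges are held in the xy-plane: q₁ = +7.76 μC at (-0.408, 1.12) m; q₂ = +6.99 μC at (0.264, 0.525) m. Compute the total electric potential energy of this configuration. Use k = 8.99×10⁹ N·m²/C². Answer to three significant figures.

The work to assemble the configuration equals its total potential energy, U = Σ kqᵢqⱼ/rᵢⱼ over all pairs.
Pair separations: r₁₂ = 0.898 m.
U = (0.543) = 0.543 J.

0.543 J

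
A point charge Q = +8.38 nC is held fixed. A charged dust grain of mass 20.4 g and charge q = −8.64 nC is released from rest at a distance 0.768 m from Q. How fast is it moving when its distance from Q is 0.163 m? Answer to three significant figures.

Only the electrostatic force acts, so mechanical energy is conserved: ½mv² = U₁ − U₂ = kQq(1/r₁ − 1/r₂).
U₁ − U₂ = (8.99×10⁹ N·m²/C²)(8.38×10⁻⁹ C)(-8.64×10⁻⁹ C)(1/0.768 − 1/0.163) = 3.15×10⁻⁶ J.
v = √(2·3.15×10⁻⁶/0.0204) = 0.0176 m/s.

0.0176 m/s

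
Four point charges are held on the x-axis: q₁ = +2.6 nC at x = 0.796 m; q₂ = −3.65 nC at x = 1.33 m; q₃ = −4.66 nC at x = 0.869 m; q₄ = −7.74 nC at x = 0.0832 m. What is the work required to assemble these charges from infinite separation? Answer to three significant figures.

-9.58×10⁻⁷ J

The work to assemble the configuration equals its total potential energy, U = Σ kqᵢqⱼ/rᵢⱼ over all pairs.
Pair separations: r₁₂ = 0.534 m, r₁₃ = 0.0730 m, r₁₄ = 0.713 m, r₂₃ = 0.461 m, r₂₄ = 1.25 m, r₃₄ = 0.786 m.
Summing all 6 pair terms gives U = -9.58×10⁻⁷ J.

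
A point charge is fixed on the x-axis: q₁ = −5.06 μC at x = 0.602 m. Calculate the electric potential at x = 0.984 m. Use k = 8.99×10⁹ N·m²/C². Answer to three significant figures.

-1.19×10⁵ V

The total potential is the scalar sum of each charge's contribution, V = Σ kqᵢ/rᵢ.
V = k[(-5.06×10⁻⁶)/(0.382)] = -1.19×10⁵ V.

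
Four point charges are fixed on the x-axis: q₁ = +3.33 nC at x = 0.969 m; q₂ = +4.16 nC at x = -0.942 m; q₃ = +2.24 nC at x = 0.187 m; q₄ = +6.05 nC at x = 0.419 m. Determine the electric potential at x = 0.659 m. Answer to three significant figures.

389 V

Electric potential is a scalar, so the contributions from each charge add algebraically: V = Σ kqᵢ/rᵢ.
Distances from the field point to each charge: r₁ = 0.310 m, r₂ = 1.60 m, r₃ = 0.472 m, r₄ = 0.240 m.
V = k[(3.33×10⁻⁹)/(0.310) + (4.16×10⁻⁹)/(1.60) + (2.24×10⁻⁹)/(0.472) + (6.05×10⁻⁹)/(0.240)] = 389 V.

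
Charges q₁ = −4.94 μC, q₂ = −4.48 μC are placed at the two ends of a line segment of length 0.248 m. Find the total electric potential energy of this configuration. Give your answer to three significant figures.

The work to assemble the configuration equals its total potential energy, U = Σ kqᵢqⱼ/rᵢⱼ over all pairs.
The separation is r = 0.248 m.
U = (0.802) = 0.802 J.

0.802 J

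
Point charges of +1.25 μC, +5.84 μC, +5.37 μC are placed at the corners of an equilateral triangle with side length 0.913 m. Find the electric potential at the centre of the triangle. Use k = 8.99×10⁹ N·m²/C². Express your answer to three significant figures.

2.13×10⁵ V

Electric potential is a scalar, so the contributions from each charge add algebraically: V = Σ kqᵢ/rᵢ.
The distance from each vertex to the centroid is a/√3 = 0.527 m.
V = k[(1.25×10⁻⁶)/(0.527) + (5.84×10⁻⁶)/(0.527) + (5.37×10⁻⁶)/(0.527)] = 2.13×10⁵ V.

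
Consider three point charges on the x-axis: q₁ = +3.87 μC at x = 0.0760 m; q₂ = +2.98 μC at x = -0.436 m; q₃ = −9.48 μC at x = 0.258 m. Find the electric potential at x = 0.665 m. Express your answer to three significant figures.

-1.26×10⁵ V

Electric potential is a scalar, so the contributions from each charge add algebraically: V = Σ kqᵢ/rᵢ.
Distances from the field point to each charge: r₁ = 0.589 m, r₂ = 1.10 m, r₃ = 0.407 m.
V = k[(3.87×10⁻⁶)/(0.589) + (2.98×10⁻⁶)/(1.10) + (-9.48×10⁻⁶)/(0.407)] = -1.26×10⁵ V.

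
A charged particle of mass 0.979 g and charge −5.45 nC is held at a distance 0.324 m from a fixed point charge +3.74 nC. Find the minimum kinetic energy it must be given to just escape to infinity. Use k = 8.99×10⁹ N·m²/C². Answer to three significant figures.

To just escape, total mechanical energy must reach zero at infinity: ½mv²_min + U = 0, so ½mv²_min = −U = |kQq|/r.
|U| = |kQq|/r = (8.99×10⁹ N·m²/C²)(3.74×10⁻⁹)(5.45×10⁻⁹)/(0.324) = 5.66×10⁻⁷ J.

5.66×10⁻⁷ J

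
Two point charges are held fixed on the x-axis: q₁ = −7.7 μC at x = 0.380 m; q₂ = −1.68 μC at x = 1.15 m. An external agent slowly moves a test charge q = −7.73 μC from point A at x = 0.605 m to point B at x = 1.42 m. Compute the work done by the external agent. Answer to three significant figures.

For quasistatic motion the external work equals the change in potential energy: W_ext = qΔV = q(V_B − V_A).
At A: distances to the source charges are 0.225 m, 0.545 m; V_A = Σ kqᵢ/rᵢ = -3.35×10⁵ V.
At B: distances to the source charges are 1.04 m, 0.270 m; V_B = Σ kqᵢ/rᵢ = -1.22×10⁵ V.
ΔV = V_B − V_A = 2.13×10⁵ V.
W_ext = qΔV = (-7.73×10⁻⁶ C)(2.13×10⁵ V) = -1.65 J.

-1.65 J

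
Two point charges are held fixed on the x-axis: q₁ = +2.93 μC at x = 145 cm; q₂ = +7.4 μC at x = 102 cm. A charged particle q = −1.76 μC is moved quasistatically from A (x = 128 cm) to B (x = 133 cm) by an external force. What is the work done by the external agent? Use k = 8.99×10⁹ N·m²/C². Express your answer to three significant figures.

-0.0410 J

For quasistatic motion the external work equals the change in potential energy: W_ext = qΔV = q(V_B − V_A).
At A: distances to the source charges are 0.170 m, 0.260 m; V_A = Σ kqᵢ/rᵢ = 4.11×10⁵ V.
At B: distances to the source charges are 0.120 m, 0.310 m; V_B = Σ kqᵢ/rᵢ = 4.34×10⁵ V.
ΔV = V_B − V_A = 2.33×10⁴ V.
W_ext = qΔV = (-1.76×10⁻⁶ C)(2.33×10⁴ V) = -0.0410 J.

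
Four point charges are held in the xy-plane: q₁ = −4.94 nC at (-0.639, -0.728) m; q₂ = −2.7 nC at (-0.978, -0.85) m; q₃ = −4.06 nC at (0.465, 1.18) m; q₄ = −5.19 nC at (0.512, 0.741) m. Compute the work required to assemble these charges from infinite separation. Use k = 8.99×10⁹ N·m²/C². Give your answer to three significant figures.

1.06×10⁻⁶ J

The work to assemble the configuration equals its total potential energy, U = Σ kqᵢqⱼ/rᵢⱼ over all pairs.
Pair separations: r₁₂ = 0.360 m, r₁₃ = 2.20 m, r₁₄ = 1.87 m, r₂₃ = 2.49 m, r₂₄ = 2.18 m, r₃₄ = 0.442 m.
Summing all 6 pair terms gives U = 1.06×10⁻⁶ J.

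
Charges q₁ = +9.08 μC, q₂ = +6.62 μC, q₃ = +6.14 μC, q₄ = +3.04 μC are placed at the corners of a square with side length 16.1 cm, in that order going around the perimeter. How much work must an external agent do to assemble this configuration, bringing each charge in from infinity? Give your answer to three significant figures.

11.2 J

The work to assemble the configuration equals its total potential energy, U = Σ kqᵢqⱼ/rᵢⱼ over all pairs.
The four side pairs have separation 0.161 m and the two diagonal pairs 0.228 m.
Summing all 6 pair terms gives U = 11.2 J.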